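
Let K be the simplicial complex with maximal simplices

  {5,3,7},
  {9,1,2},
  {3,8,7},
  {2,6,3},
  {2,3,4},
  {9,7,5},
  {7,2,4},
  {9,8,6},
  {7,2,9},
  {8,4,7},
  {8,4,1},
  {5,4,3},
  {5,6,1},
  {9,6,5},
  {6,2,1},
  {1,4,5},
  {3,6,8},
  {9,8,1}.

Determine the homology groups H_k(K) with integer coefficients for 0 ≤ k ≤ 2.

Fix the vertex order 1 < 2 < 3 < 4 < 5 < 6 < 7 < 8 < 9 and write every simplex with vertices in increasing order. Then dim K = 2 and the simplices of K are:

  0-simplices (9): [1], [2], [3], [4], [5], [6], [7], [8], [9]
  1-simplices (27): (27 of them)
  2-simplices (18): [1,2,6], [1,2,9], [1,4,5], [1,4,8], [1,5,6], [1,8,9], [2,3,4], [2,3,6], [2,4,7], [2,7,9], [3,4,5], [3,5,7], [3,6,8], [3,7,8], [4,7,8], [5,6,9], [5,7,9], [6,8,9]

giving chain groups C_0 ≅ Z^9, C_1 ≅ Z^27, C_2 ≅ Z^18.

The boundary map ∂_1: C_1 → C_0 sends each edge [p,q] (with p < q) to q − p. For instance
  ∂[2,9] = [9] − [2].
This gives a 9×27 integer matrix of rank 8; reducing to Smith normal form yields diagonal entries (1,1,1,1,1,1,1,1).

The boundary map ∂_2: C_2 → C_1 maps a triangle to the signed sum of its edges. For instance
  ∂[2,3,4] = [3,4] − [2,4] + [2,3],
  ∂[5,7,9] = [7,9] − [5,9] + [5,7].
As a 27×18 matrix over Z this has rank 18, with invariant factors (1,1,1,1,1,1,1,1,1,1,1,1,1,1,1,1,1,2).

From H_k ≅ ker(∂_k) / im(∂_{k+1}) we obtain:

  H_0: rank C_0 − rank ∂_1 = 9 − 8 = 1, and the invariant factors of ∂_1 are all 1, so H_0 ≅ Z.
  H_1: rank ker ∂_1 − rank ∂_2 = (27 − 8) − 18 = 1, and ∂_2 has invariant factor 2 > 1, so H_1 ≅ Z × Z/2.
  H_2: rank ker ∂_2 − rank ∂_3 = (18 − 18) − 0 = 0, and there is no ∂_3, so H_2 ≅ 0.

(K is a triangulation of the Klein bottle.)

H_0 ≅ Z,  H_1 ≅ Z × Z/2,  H_2 = 0.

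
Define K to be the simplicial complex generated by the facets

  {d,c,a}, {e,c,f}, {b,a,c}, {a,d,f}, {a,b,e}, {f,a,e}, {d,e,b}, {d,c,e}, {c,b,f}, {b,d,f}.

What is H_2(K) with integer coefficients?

K has 6 vertices, 15 edges, 10 triangles.
rank ∂_2 = 10, rank ∂_3 = 0 ⇒ b_2 = 10 − 10 − 0 = 0. So H_2 = 0.

H_2 ≅ 0.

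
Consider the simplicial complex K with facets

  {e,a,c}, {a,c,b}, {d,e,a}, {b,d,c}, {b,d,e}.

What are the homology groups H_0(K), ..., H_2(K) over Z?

H_0 = Z,  H_1 = Z,  H_2 = 0.

Take the total order a < b < c < d < e on the vertex set. Then K (dimension 2) consists of the simplices:

  0-simplices (5): a, b, c, d, e
  1-simplices (10): ab, ac, ad, ae, bc, bd, be, cd, ce, de
  2-simplices (5): abc, ace, ade, bcd, bde

so the chain groups are C_0 ≅ Z^5, C_1 ≅ Z^10, C_2 ≅ Z^5.

∂_1: C_1 → C_0 sends each edge [p,q] (with p < q) to q − p.
The resulting 5×10 matrix has rank 4, and its Smith normal form has invariant factors (1,1,1,1).

The boundary map ∂_2: C_2 → C_1 sends each 2-simplex [p,q,r] to [q,r] − [p,r] + [p,q]. For instance
  ∂ace = ce − ae + ac,
  ∂bcd = cd − bd + bc.
As a 10×5 matrix over Z this has rank 5, with invariant factors (1,1,1,1,1).

Now H_k = ker ∂_k / im ∂_{k+1}, so:

  H_0: rank C_0 − rank ∂_1 = 5 − 4 = 1, and the invariant factors of ∂_1 are all 1, so H_0 = Z.
  H_1: rank ker ∂_1 − rank ∂_2 = (10 − 4) − 5 = 1, and the invariant factors of ∂_2 are all 1, so H_1 = Z.
  H_2: rank ker ∂_2 − rank ∂_3 = (5 − 5) − 0 = 0, and there is no ∂_3, so H_2 = 0.

(K is a triangulation of the Möbius band.)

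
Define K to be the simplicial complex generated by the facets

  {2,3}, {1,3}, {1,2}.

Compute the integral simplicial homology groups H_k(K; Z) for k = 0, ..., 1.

H_0 ≅ Z,  H_1 ≅ Z.

Take the total order 1 < 2 < 3 on the vertex set. Then K (dimension 1) consists of the simplices:

  0-simplices (3): [1], [2], [3]
  1-simplices (3): [1,2], [1,3], [2,3]

giving chain groups C_0 ≅ Z^3, C_1 ≅ Z^3.

Boundary ∂_1: C_1 → C_0 is given by ∂[p,q] = [q] − [p].
As a 3×3 matrix over Z this has rank 2, with invariant factors (1,1).

Reading off H_k = ker ∂_k / im ∂_{k+1}:

  H_0: rank C_0 − rank ∂_1 = 3 − 2 = 1, and the invariant factors of ∂_1 are all 1, so H_0 ≅ Z.
  H_1: rank ker ∂_1 − rank ∂_2 = (3 − 2) − 0 = 1, and there is no ∂_2, so H_1 ≅ Z.

As a check, the Euler characteristic is 3 − 3 = 0, which agrees with 1 − 1 = 0.
(K is a triangulation of the circle S^1.)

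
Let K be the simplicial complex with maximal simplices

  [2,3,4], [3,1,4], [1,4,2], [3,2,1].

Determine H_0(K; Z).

H_0 = Z.

Take the total order 1 < 2 < 3 < 4 on the vertex set. Then K (dimension 2) consists of the simplices:

  0-simplices (4): [1], [2], [3], [4]
  1-simplices (6): [1,2], [1,3], [1,4], [2,3], [2,4], [3,4]
  2-simplices (4): [1,2,3], [1,2,4], [1,3,4], [2,3,4]

so the chain groups are C_0 ≅ Z^4, C_1 ≅ Z^6, C_2 ≅ Z^4.

Boundary ∂_1: C_1 → C_0 sends each edge [p,q] (with p < q) to q − p.
This gives a 4×6 integer matrix of rank 3; reducing to Smith normal form yields diagonal entries (1,1,1).

∂_2: C_2 → C_1 sends each 2-simplex [p,q,r] to [q,r] − [p,r] + [p,q]. For instance
  ∂[1,2,3] = [2,3] − [1,3] + [1,2],
  ∂[1,3,4] = [3,4] − [1,4] + [1,3].
The resulting 6×4 matrix has rank 3, and its Smith normal form has invariant factors (1,1,1).

Computing H_k = (kernel of ∂_k) / (image of ∂_{k+1}):

  H_0: rank C_0 − rank ∂_1 = 4 − 3 = 1, and the invariant factors of ∂_1 are all 1, so H_0 = Z.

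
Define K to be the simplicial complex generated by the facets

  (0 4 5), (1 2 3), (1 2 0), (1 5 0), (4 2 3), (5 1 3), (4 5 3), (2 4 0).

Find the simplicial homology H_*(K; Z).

H_0 ≅ Z,  H_1 = 0,  H_2 ≅ Z.

Take the total order 0 < 1 < 2 < 3 < 4 < 5 on the vertex set. Then K (dimension 2) consists of the simplices:

  0-simplices (6): [0], [1], [2], [3], [4], [5]
  1-simplices (12): [0,1], [0,2], [0,4], [0,5], [1,2], [1,3], [1,5], [2,3], [2,4], [3,4], [3,5], [4,5]
  2-simplices (8): [0,1,2], [0,1,5], [0,2,4], [0,4,5], [1,2,3], [1,3,5], [2,3,4], [3,4,5]

so the chain groups are C_0 ≅ Z^6, C_1 ≅ Z^12, C_2 ≅ Z^8.

The boundary map ∂_1: C_1 → C_0 sends each edge [p,q] (with p < q) to q − p.
This gives a 6×12 integer matrix of rank 5; reducing to Smith normal form yields diagonal entries (1,1,1,1,1).

The boundary map ∂_2: C_2 → C_1 maps a triangle to the signed sum of its edges. For instance
  ∂[2,3,4] = [3,4] − [2,4] + [2,3],
  ∂[0,2,4] = [2,4] − [0,4] + [0,2].
The resulting 12×8 matrix has rank 7, and its Smith normal form has invariant factors (1,1,1,1,1,1,1).

From H_k ≅ ker(∂_k) / im(∂_{k+1}) we obtain:

  H_0: rank C_0 − rank ∂_1 = 6 − 5 = 1, and the invariant factors of ∂_1 are all 1, so H_0 ≅ Z.
  H_1: rank ker ∂_1 − rank ∂_2 = (12 − 5) − 7 = 0, and the invariant factors of ∂_2 are all 1, so H_1 ≅ 0.
  H_2: rank ker ∂_2 − rank ∂_3 = (8 − 7) − 0 = 1, and there is no ∂_3, so H_2 ≅ Z.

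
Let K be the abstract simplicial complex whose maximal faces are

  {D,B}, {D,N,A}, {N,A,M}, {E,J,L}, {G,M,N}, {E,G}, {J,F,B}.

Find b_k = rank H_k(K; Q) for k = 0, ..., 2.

Fix the vertex order A < B < D < E < F < G < J < L < M < N and write every simplex with vertices in increasing order. Then dim K = 2 and the simplices of K are:

  0-simplices (10): A, B, D, E, F, G, J, L, M, N
  1-simplices (15): AD, AM, AN, BD, BF, BJ, DN, EG, EJ, EL, FJ, GM, GN, JL, MN
  2-simplices (5): ADN, AMN, BFJ, EJL, GMN

Hence C_0 ≅ Z^10, C_1 ≅ Z^15, C_2 ≅ Z^5.

Boundary ∂_1: C_1 → C_0 maps an edge to its endpoints' difference, ∂[p,q] = q − p. For instance
  ∂MN = N − M.
The resulting 10×15 matrix has rank 9, and its Smith normal form has invariant factors (1,1,1,1,1,1,1,1,1).

∂_2: C_2 → C_1 sends each 2-simplex [p,q,r] to [q,r] − [p,r] + [p,q]. For instance
  ∂AMN = MN − AN + AM,
  ∂EJL = JL − EL + EJ.
The 15×5 boundary matrix has rank 5 and Smith normal form diag(1,1,1,1,1).

From H_k ≅ ker(∂_k) / im(∂_{k+1}) we obtain:

  H_0: rank C_0 − rank ∂_1 = 10 − 9 = 1, and the invariant factors of ∂_1 are all 1, so H_0 = Z.
  H_1: rank ker ∂_1 − rank ∂_2 = (15 − 9) − 5 = 1, and the invariant factors of ∂_2 are all 1, so H_1 = Z.
  H_2: rank ker ∂_2 − rank ∂_3 = (5 − 5) − 0 = 0, and there is no ∂_3, so H_2 = 0.

Hence the Betti numbers are b_0 = 1, b_1 = 1, b_2 = 0.

b_0 = 1, b_1 = 1, b_2 = 0.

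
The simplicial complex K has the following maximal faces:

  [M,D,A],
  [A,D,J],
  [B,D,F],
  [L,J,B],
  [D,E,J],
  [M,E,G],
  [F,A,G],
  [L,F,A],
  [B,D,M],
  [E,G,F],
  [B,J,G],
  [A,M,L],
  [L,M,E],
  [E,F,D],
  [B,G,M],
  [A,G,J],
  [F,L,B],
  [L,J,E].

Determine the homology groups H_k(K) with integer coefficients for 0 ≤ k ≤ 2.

H_0 = Z,  H_1 = Z^2,  H_2 = Z.

We work with the vertex ordering A < B < D < E < F < G < J < L < M. The simplices of K, each written with vertices in increasing order, are:

  0-simplices (9): A, B, D, E, F, G, J, L, M
  1-simplices (27): AD, AF, AG, AJ, AL, AM, BD, BF, BG, BJ, BL, BM, DE, DF, DJ, DM, EF, EG, EJ, EL, EM, FG, FL, GJ, GM, JL, LM
  2-simplices (18): ADJ, ADM, AFG, AFL, AGJ, ALM, BDF, BDM, BFL, BGJ, BGM, BJL, DEF, DEJ, EFG, EGM, EJL, ELM

Hence C_0 ≅ Z^9, C_1 ≅ Z^27, C_2 ≅ Z^18.

∂_1: C_1 → C_0 sends each edge [p,q] (with p < q) to q − p.
This gives a 9×27 integer matrix of rank 8; reducing to Smith normal form yields diagonal entries (1,1,1,1,1,1,1,1).

∂_2: C_2 → C_1 maps a triangle to the signed sum of its edges. For instance
  ∂ADJ = DJ − AJ + AD,
  ∂AGJ = GJ − AJ + AG.
The resulting 27×18 matrix has rank 17, and its Smith normal form has invariant factors (1,1,1,1,1,1,1,1,1,1,1,1,1,1,1,1,1).

Now H_k = ker ∂_k / im ∂_{k+1}, so:

  H_0: rank C_0 − rank ∂_1 = 9 − 8 = 1, and the invariant factors of ∂_1 are all 1, so H_0 = Z.
  H_1: rank ker ∂_1 − rank ∂_2 = (27 − 8) − 17 = 2, and the invariant factors of ∂_2 are all 1, so H_1 = Z^2.
  H_2: rank ker ∂_2 − rank ∂_3 = (18 − 17) − 0 = 1, and there is no ∂_3, so H_2 = Z.

As a check, the Euler characteristic is 9 − 27 + 18 = 0, which agrees with 1 − 2 + 1 = 0.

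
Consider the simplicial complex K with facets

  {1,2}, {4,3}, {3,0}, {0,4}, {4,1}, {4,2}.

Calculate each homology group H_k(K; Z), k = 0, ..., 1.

Take the total order 0 < 1 < 2 < 3 < 4 on the vertex set. Then K (dimension 1) consists of the simplices:

  0-simplices (5): [0], [1], [2], [3], [4]
  1-simplices (6): [0,3], [0,4], [1,2], [1,4], [2,4], [3,4]

so the chain groups are C_0 ≅ Z^5, C_1 ≅ Z^6.

The boundary map ∂_1: C_1 → C_0 is given by ∂[p,q] = [q] − [p].
The 5×6 boundary matrix has rank 4 and Smith normal form diag(1,1,1,1).

Reading off H_k = ker ∂_k / im ∂_{k+1}:

  H_0: rank C_0 − rank ∂_1 = 5 − 4 = 1, and the invariant factors of ∂_1 are all 1, so H_0 = Z.
  H_1: rank ker ∂_1 − rank ∂_2 = (6 − 4) − 0 = 2, and there is no ∂_2, so H_1 = Z^2.

As a check, the Euler characteristic is 5 − 6 = -1, which agrees with 1 − 2 = -1.
(K is a triangulation of a wedge of 2 circles.)

H_0 ≅ Z,  H_1 ≅ Z^2.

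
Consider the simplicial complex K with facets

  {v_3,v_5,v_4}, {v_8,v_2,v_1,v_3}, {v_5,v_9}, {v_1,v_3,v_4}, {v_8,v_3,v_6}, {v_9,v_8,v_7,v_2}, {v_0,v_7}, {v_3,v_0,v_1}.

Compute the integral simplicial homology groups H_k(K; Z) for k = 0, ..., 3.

H_0 = Z,  H_1 = Z^2,  H_2 = 0,  H_3 = 0.

Order the vertices as v_0 < v_1 < v_2 < v_3 < v_4 < v_5 < v_6 < v_7 < v_8 < v_9. Listing each simplex with vertices in this order, K has dimension 3 with simplices:

  0-simplices (10): [v_0], [v_1], [v_2], [v_3], [v_4], [v_5], [v_6], [v_7], [v_8], [v_9]
  1-simplices (21): (21 of them)
  2-simplices (12): (12 of them)
  3-simplices (2): [v_1,v_2,v_3,v_8], [v_2,v_7,v_8,v_9]

Hence C_0 ≅ Z^10, C_1 ≅ Z^21, C_2 ≅ Z^12, C_3 ≅ Z^2.

∂_1: C_1 → C_0 is given by ∂[p,q] = [q] − [p].
This gives a 10×21 integer matrix of rank 9; reducing to Smith normal form yields diagonal entries (1,1,1,1,1,1,1,1,1).

The boundary map ∂_2: C_2 → C_1 maps a triangle to the signed sum of its edges. For instance
  ∂[v_2,v_7,v_9] = [v_7,v_9] − [v_2,v_9] + [v_2,v_7],
  ∂[v_1,v_2,v_8] = [v_2,v_8] − [v_1,v_8] + [v_1,v_2].
The resulting 21×12 matrix has rank 10, and its Smith normal form has invariant factors (1,1,1,1,1,1,1,1,1,1).

The boundary map ∂_3: C_3 → C_2 sends each 3-simplex σ to the alternating sum Σ_i (−1)^i (σ with its i-th vertex removed). For instance
  ∂[v_2,v_7,v_8,v_9] = [v_7,v_8,v_9] − [v_2,v_8,v_9] + [v_2,v_7,v_9] − [v_2,v_7,v_8],
  ∂[v_1,v_2,v_3,v_8] = [v_2,v_3,v_8] − [v_1,v_3,v_8] + [v_1,v_2,v_8] − [v_1,v_2,v_3].
As a 12×2 matrix over Z this has rank 2, with invariant factors (1,1).

Reading off H_k = ker ∂_k / im ∂_{k+1}:

  H_0: rank C_0 − rank ∂_1 = 10 − 9 = 1, and the invariant factors of ∂_1 are all 1, so H_0 ≅ Z.
  H_1: rank ker ∂_1 − rank ∂_2 = (21 − 9) − 10 = 2, and the invariant factors of ∂_2 are all 1, so H_1 ≅ Z^2.
  H_2: rank ker ∂_2 − rank ∂_3 = (12 − 10) − 2 = 0, and the invariant factors of ∂_3 are all 1, so H_2 ≅ 0.
  H_3: rank ker ∂_3 − rank ∂_4 = (2 − 2) − 0 = 0, and there is no ∂_4, so H_3 ≅ 0.

As a check, the Euler characteristic is 10 − 21 + 12 − 2 = -1, which agrees with 1 − 2 + 0 − 0 = -1.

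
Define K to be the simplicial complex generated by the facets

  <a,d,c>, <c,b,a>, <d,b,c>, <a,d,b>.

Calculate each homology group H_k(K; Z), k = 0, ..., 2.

Fix the vertex order a < b < c < d and write every simplex with vertices in increasing order. Then dim K = 2 and the simplices of K are:

  0-simplices (4): a, b, c, d
  1-simplices (6): ab, ac, ad, bc, bd, cd
  2-simplices (4): abc, abd, acd, bcd

Hence C_0 ≅ Z^4, C_1 ≅ Z^6, C_2 ≅ Z^4.

∂_1: C_1 → C_0 sends each edge [p,q] (with p < q) to q − p.
As a 4×6 matrix over Z this has rank 3, with invariant factors (1,1,1).

Boundary ∂_2: C_2 → C_1 maps a triangle to the signed sum of its edges. For instance
  ∂acd = cd − ad + ac,
  ∂abd = bd − ad + ab.
The resulting 6×4 matrix has rank 3, and its Smith normal form has invariant factors (1,1,1).

Reading off H_k = ker ∂_k / im ∂_{k+1}:

  H_0: rank C_0 − rank ∂_1 = 4 − 3 = 1, and the invariant factors of ∂_1 are all 1, so H_0 ≅ Z.
  H_1: rank ker ∂_1 − rank ∂_2 = (6 − 3) − 3 = 0, and the invariant factors of ∂_2 are all 1, so H_1 ≅ 0.
  H_2: rank ker ∂_2 − rank ∂_3 = (4 − 3) − 0 = 1, and there is no ∂_3, so H_2 ≅ Z.

As a check, the Euler characteristic is 4 − 6 + 4 = 2, which agrees with 1 − 0 + 1 = 2.

H_0 ≅ Z,  H_1 = 0,  H_2 ≅ Z.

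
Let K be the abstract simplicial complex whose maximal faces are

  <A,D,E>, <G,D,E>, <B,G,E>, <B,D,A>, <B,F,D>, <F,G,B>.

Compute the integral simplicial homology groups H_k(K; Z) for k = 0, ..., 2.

H_0 ≅ Z,  H_1 ≅ Z,  H_2 = 0.

Order the vertices as A < B < D < E < F < G. Listing each simplex with vertices in this order, K has dimension 2 with simplices:

  0-simplices (6): A, B, D, E, F, G
  1-simplices (12): AB, AD, AE, BD, BE, BF, BG, DE, DF, DG, EG, FG
  2-simplices (6): ABD, ADE, BDF, BEG, BFG, DEG

so the chain groups are C_0 ≅ Z^6, C_1 ≅ Z^12, C_2 ≅ Z^6.

The boundary map ∂_1: C_1 → C_0 sends each edge [p,q] (with p < q) to q − p. For instance
  ∂BG = G − B.
As a 6×12 matrix over Z this has rank 5, with invariant factors (1,1,1,1,1).

∂_2: C_2 → C_1 sends each 2-simplex [p,q,r] to [q,r] − [p,r] + [p,q]. For instance
  ∂ABD = BD − AD + AB,
  ∂DEG = EG − DG + DE.
The resulting 12×6 matrix has rank 6, and its Smith normal form has invariant factors (1,1,1,1,1,1).

Now H_k = ker ∂_k / im ∂_{k+1}, so:

  H_0: rank C_0 − rank ∂_1 = 6 − 5 = 1, and the invariant factors of ∂_1 are all 1, so H_0 ≅ Z.
  H_1: rank ker ∂_1 − rank ∂_2 = (12 − 5) − 6 = 1, and the invariant factors of ∂_2 are all 1, so H_1 ≅ Z.
  H_2: rank ker ∂_2 − rank ∂_3 = (6 − 6) − 0 = 0, and there is no ∂_3, so H_2 ≅ 0.

As a check, the Euler characteristic is 6 − 12 + 6 = 0, which agrees with 1 − 1 + 0 = 0.
(K is a triangulation of the cylinder S^1 x I.)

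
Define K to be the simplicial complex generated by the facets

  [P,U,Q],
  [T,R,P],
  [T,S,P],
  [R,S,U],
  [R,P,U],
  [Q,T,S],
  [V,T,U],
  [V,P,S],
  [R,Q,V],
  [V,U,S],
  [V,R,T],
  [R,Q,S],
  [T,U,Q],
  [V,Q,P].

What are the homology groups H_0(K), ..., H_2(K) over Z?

H_0 = Z,  H_1 = Z^2,  H_2 = Z.

We work with the vertex ordering P < Q < R < S < T < U < V. The simplices of K, each written with vertices in increasing order, are:

  0-simplices (7): P, Q, R, S, T, U, V
  1-simplices (21): PQ, PR, PS, PT, PU, PV, QR, QS, QT, QU, QV, RS, RT, RU, RV, ST, SU, SV, TU, TV, UV
  2-simplices (14): PQU, PQV, PRT, PRU, PST, PSV, QRS, QRV, QST, QTU, RSU, RTV, SUV, TUV

Hence C_0 ≅ Z^7, C_1 ≅ Z^21, C_2 ≅ Z^14.

Boundary ∂_1: C_1 → C_0 maps an edge to its endpoints' difference, ∂[p,q] = q − p. For instance
  ∂QV = V − Q.
This gives a 7×21 integer matrix of rank 6; reducing to Smith normal form yields diagonal entries (1,1,1,1,1,1).

∂_2: C_2 → C_1 sends each 2-simplex [p,q,r] to [q,r] − [p,r] + [p,q]. For instance
  ∂PRT = RT − PT + PR,
  ∂QRS = RS − QS + QR.
The resulting 21×14 matrix has rank 13, and its Smith normal form has invariant factors (1,1,1,1,1,1,1,1,1,1,1,1,1).

Now H_k = ker ∂_k / im ∂_{k+1}, so:

  H_0: rank C_0 − rank ∂_1 = 7 − 6 = 1, and the invariant factors of ∂_1 are all 1, so H_0 = Z.
  H_1: rank ker ∂_1 − rank ∂_2 = (21 − 6) − 13 = 2, and the invariant factors of ∂_2 are all 1, so H_1 = Z^2.
  H_2: rank ker ∂_2 − rank ∂_3 = (14 − 13) − 0 = 1, and there is no ∂_3, so H_2 = Z.

As a check, the Euler characteristic is 7 − 21 + 14 = 0, which agrees with 1 − 2 + 1 = 0.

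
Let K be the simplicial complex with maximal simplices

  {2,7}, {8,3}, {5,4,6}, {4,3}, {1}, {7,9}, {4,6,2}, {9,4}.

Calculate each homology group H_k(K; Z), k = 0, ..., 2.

Order the vertices as 1 < 2 < 3 < 4 < 5 < 6 < 7 < 8 < 9. Listing each simplex with vertices in this order, K has dimension 2 with simplices:

  0-simplices (9): [1], [2], [3], [4], [5], [6], [7], [8], [9]
  1-simplices (10): [2,4], [2,6], [2,7], [3,4], [3,8], [4,5], [4,6], [4,9], [5,6], [7,9]
  2-simplices (2): [2,4,6], [4,5,6]

giving chain groups C_0 ≅ Z^9, C_1 ≅ Z^10, C_2 ≅ Z^2.

Boundary ∂_1: C_1 → C_0 is given by ∂[p,q] = [q] − [p]. For instance
  ∂[4,9] = [9] − [4].
The 9×10 boundary matrix has rank 7 and Smith normal form diag(1,1,1,1,1,1,1).

The boundary map ∂_2: C_2 → C_1 acts by ∂[p,q,r] = [q,r] − [p,r] + [p,q]. For instance
  ∂[4,5,6] = [5,6] − [4,6] + [4,5],
  ∂[2,4,6] = [4,6] − [2,6] + [2,4].
The 10×2 boundary matrix has rank 2 and Smith normal form diag(1,1).

Computing H_k = (kernel of ∂_k) / (image of ∂_{k+1}):

  H_0: rank C_0 − rank ∂_1 = 9 − 7 = 2, and the invariant factors of ∂_1 are all 1, so H_0 ≅ Z^2.
  H_1: rank ker ∂_1 − rank ∂_2 = (10 − 7) − 2 = 1, and the invariant factors of ∂_2 are all 1, so H_1 ≅ Z.
  H_2: rank ker ∂_2 − rank ∂_3 = (2 − 2) − 0 = 0, and there is no ∂_3, so H_2 ≅ 0.

As a check, the Euler characteristic is 9 − 10 + 2 = 1, which agrees with 2 − 1 + 0 = 1.

H_0 ≅ Z^2,  H_1 ≅ Z,  H_2 = 0.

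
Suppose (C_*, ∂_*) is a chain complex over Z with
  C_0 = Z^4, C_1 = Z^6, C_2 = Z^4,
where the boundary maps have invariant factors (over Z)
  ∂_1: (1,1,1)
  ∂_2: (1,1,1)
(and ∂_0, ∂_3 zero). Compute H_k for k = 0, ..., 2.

H_0: b_0 = 4 − 0 − 3 = 1; torsion from ∂_1 factors > 1: none. So H_0 = Z.
H_1: b_1 = 6 − 3 − 3 = 0; torsion from ∂_2 factors > 1: none. So H_1 = 0.
H_2: b_2 = 4 − 3 − 0 = 1; torsion from ∂_3 factors > 1: none. So H_2 = Z.

H_0 = Z,  H_1 = 0,  H_2 = Z.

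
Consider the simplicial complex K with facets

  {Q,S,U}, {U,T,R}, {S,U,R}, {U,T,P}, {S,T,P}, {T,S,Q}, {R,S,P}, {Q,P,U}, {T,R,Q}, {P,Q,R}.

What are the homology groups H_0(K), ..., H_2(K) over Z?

Fix the vertex order P < Q < R < S < T < U and write every simplex with vertices in increasing order. Then dim K = 2 and the simplices of K are:

  0-simplices (6): P, Q, R, S, T, U
  1-simplices (15): PQ, PR, PS, PT, PU, QR, QS, QT, QU, RS, RT, RU, ST, SU, TU
  2-simplices (10): PQR, PQU, PRS, PST, PTU, QRT, QST, QSU, RSU, RTU

Hence C_0 ≅ Z^6, C_1 ≅ Z^15, C_2 ≅ Z^10.

∂_1: C_1 → C_0 maps an edge to its endpoints' difference, ∂[p,q] = q − p.
As a 6×15 matrix over Z this has rank 5, with invariant factors (1,1,1,1,1).

The boundary map ∂_2: C_2 → C_1 maps a triangle to the signed sum of its edges. For instance
  ∂QRT = RT − QT + QR,
  ∂RSU = SU − RU + RS.
The 15×10 boundary matrix has rank 10 and Smith normal form diag(1,1,1,1,1,1,1,1,1,2).

Now H_k = ker ∂_k / im ∂_{k+1}, so:

  H_0: rank C_0 − rank ∂_1 = 6 − 5 = 1, and the invariant factors of ∂_1 are all 1, so H_0 = Z.
  H_1: rank ker ∂_1 − rank ∂_2 = (15 − 5) − 10 = 0, and ∂_2 has invariant factor 2 > 1, so H_1 = Z/2.
  H_2: rank ker ∂_2 − rank ∂_3 = (10 − 10) − 0 = 0, and there is no ∂_3, so H_2 = 0.

H_0 ≅ Z,  H_1 ≅ Z/2,  H_2 = 0.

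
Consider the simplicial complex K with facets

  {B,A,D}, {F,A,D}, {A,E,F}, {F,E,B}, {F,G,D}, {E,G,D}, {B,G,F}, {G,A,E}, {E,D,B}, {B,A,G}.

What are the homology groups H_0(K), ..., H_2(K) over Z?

H_0 = Z,  H_1 = Z/2Z,  H_2 = 0.

We work with the vertex ordering A < B < D < E < F < G. The simplices of K, each written with vertices in increasing order, are:

  0-simplices (6): A, B, D, E, F, G
  1-simplices (15): AB, AD, AE, AF, AG, BD, BE, BF, BG, DE, DF, DG, EF, EG, FG
  2-simplices (10): ABD, ABG, ADF, AEF, AEG, BDE, BEF, BFG, DEG, DFG

so the chain groups are C_0 ≅ Z^6, C_1 ≅ Z^15, C_2 ≅ Z^10.

∂_1: C_1 → C_0 is given by ∂[p,q] = [q] − [p].
The resulting 6×15 matrix has rank 5, and its Smith normal form has invariant factors (1,1,1,1,1).

Boundary ∂_2: C_2 → C_1 acts by ∂[p,q,r] = [q,r] − [p,r] + [p,q]. For instance
  ∂DEG = EG − DG + DE,
  ∂AEF = EF − AF + AE.
This gives a 15×10 integer matrix of rank 10; reducing to Smith normal form yields diagonal entries (1,1,1,1,1,1,1,1,1,2).

Reading off H_k = ker ∂_k / im ∂_{k+1}:

  H_0: rank C_0 − rank ∂_1 = 6 − 5 = 1, and the invariant factors of ∂_1 are all 1, so H_0 ≅ Z.
  H_1: rank ker ∂_1 − rank ∂_2 = (15 − 5) − 10 = 0, and ∂_2 has invariant factor 2 > 1, so H_1 ≅ Z/2Z.
  H_2: rank ker ∂_2 − rank ∂_3 = (10 − 10) − 0 = 0, and there is no ∂_3, so H_2 ≅ 0.

(K is a triangulation of the real projective plane RP^2.)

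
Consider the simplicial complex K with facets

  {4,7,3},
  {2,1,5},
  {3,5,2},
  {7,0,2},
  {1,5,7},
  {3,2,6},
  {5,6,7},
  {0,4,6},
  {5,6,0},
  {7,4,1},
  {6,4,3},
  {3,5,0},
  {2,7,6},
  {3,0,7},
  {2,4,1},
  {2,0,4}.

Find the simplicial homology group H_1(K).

Order the vertices as 0 < 1 < 2 < 3 < 4 < 5 < 6 < 7. Listing each simplex with vertices in this order, K has dimension 2 with simplices:

  0-simplices (8): [0], [1], [2], [3], [4], [5], [6], [7]
  1-simplices (24): (24 of them)
  2-simplices (16): [0,2,4], [0,2,7], [0,3,5], [0,3,7], [0,4,6], [0,5,6], [1,2,4], [1,2,5], [1,4,7], [1,5,7], [2,3,5], [2,3,6], [2,6,7], [3,4,6], [3,4,7], [5,6,7]

giving chain groups C_0 ≅ Z^8, C_1 ≅ Z^24, C_2 ≅ Z^16.

Boundary ∂_1: C_1 → C_0 sends each edge [p,q] (with p < q) to q − p. For instance
  ∂[1,7] = [7] − [1].
As a 8×24 matrix over Z this has rank 7, with invariant factors (1,1,1,1,1,1,1).

The boundary map ∂_2: C_2 → C_1 sends each 2-simplex [p,q,r] to [q,r] − [p,r] + [p,q]. For instance
  ∂[3,4,7] = [4,7] − [3,7] + [3,4],
  ∂[0,5,6] = [5,6] − [0,6] + [0,5].
This gives a 24×16 integer matrix of rank 15; reducing to Smith normal form yields diagonal entries (1,1,1,1,1,1,1,1,1,1,1,1,1,1,1).

Reading off H_k = ker ∂_k / im ∂_{k+1}:

  H_1: rank ker ∂_1 − rank ∂_2 = (24 − 7) − 15 = 2, and the invariant factors of ∂_2 are all 1, so H_1 = Z^2.

H_1 = Z^2.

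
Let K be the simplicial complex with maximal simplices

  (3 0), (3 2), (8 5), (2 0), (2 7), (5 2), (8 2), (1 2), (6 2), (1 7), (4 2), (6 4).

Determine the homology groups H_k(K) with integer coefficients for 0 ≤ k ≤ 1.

Take the total order 0 < 1 < 2 < 3 < 4 < 5 < 6 < 7 < 8 on the vertex set. Then K (dimension 1) consists of the simplices:

  0-simplices (9): [0], [1], [2], [3], [4], [5], [6], [7], [8]
  1-simplices (12): [0,2], [0,3], [1,2], [1,7], [2,3], [2,4], [2,5], [2,6], [2,7], [2,8], [4,6], [5,8]

so the chain groups are C_0 ≅ Z^9, C_1 ≅ Z^12.

∂_1: C_1 → C_0 sends each edge [p,q] (with p < q) to q − p. For instance
  ∂[1,2] = [2] − [1].
The 9×12 boundary matrix has rank 8 and Smith normal form diag(1,1,1,1,1,1,1,1).

Computing H_k = (kernel of ∂_k) / (image of ∂_{k+1}):

  H_0: rank C_0 − rank ∂_1 = 9 − 8 = 1, and the invariant factors of ∂_1 are all 1, so H_0 ≅ Z.
  H_1: rank ker ∂_1 − rank ∂_2 = (12 − 8) − 0 = 4, and there is no ∂_2, so H_1 ≅ Z^4.

(K is a triangulation of a wedge of 4 circles.)

H_0 ≅ Z,  H_1 ≅ Z^4.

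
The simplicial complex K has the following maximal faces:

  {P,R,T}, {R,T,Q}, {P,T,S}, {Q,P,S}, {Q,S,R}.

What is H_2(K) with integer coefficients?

Fix the vertex order P < Q < R < S < T and write every simplex with vertices in increasing order. Then dim K = 2 and the simplices of K are:

  0-simplices (5): P, Q, R, S, T
  1-simplices (10): PQ, PR, PS, PT, QR, QS, QT, RS, RT, ST
  2-simplices (5): PQS, PRT, PST, QRS, QRT

so the chain groups are C_0 ≅ Z^5, C_1 ≅ Z^10, C_2 ≅ Z^5.

The boundary map ∂_1: C_1 → C_0 maps an edge to its endpoints' difference, ∂[p,q] = q − p. For instance
  ∂RT = T − R.
This gives a 5×10 integer matrix of rank 4; reducing to Smith normal form yields diagonal entries (1,1,1,1).

∂_2: C_2 → C_1 sends each 2-simplex [p,q,r] to [q,r] − [p,r] + [p,q]. For instance
  ∂QRT = RT − QT + QR,
  ∂PST = ST − PT + PS.
The resulting 10×5 matrix has rank 5, and its Smith normal form has invariant factors (1,1,1,1,1).

Reading off H_k = ker ∂_k / im ∂_{k+1}:

  H_2: rank ker ∂_2 − rank ∂_3 = (5 − 5) − 0 = 0, and there is no ∂_3, so H_2 = 0.

(K is a triangulation of the Möbius band.)

H_2 ≅ 0.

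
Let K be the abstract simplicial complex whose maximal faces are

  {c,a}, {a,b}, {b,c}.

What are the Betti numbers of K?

We work with the vertex ordering a < b < c. The simplices of K, each written with vertices in increasing order, are:

  0-simplices (3): a, b, c
  1-simplices (3): ab, ac, bc

so the chain groups are C_0 ≅ Z^3, C_1 ≅ Z^3.

Boundary ∂_1: C_1 → C_0 is given by ∂[p,q] = [q] − [p]. For instance
  ∂bc = c − b.
The 3×3 boundary matrix has rank 2 and Smith normal form diag(1,1).

From H_k ≅ ker(∂_k) / im(∂_{k+1}) we obtain:

  H_0: rank C_0 − rank ∂_1 = 3 − 2 = 1, and the invariant factors of ∂_1 are all 1, so H_0 = Z.
  H_1: rank ker ∂_1 − rank ∂_2 = (3 − 2) − 0 = 1, and there is no ∂_2, so H_1 = Z.

(K is a triangulation of the circle S^1.)

Hence the Betti numbers are b_0 = 1, b_1 = 1.

b_0 = 1, b_1 = 1.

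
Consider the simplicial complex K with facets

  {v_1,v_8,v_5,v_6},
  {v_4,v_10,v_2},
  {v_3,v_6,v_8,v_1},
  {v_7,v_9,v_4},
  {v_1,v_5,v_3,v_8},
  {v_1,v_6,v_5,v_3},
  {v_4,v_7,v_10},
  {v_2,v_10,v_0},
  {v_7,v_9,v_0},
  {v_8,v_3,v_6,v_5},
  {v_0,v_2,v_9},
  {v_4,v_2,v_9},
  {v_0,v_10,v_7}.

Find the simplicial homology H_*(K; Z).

K has 11 vertices, 22 edges, 18 triangles, 5 3-simplices.
rank ∂_0 = 0, rank ∂_1 = 9 ⇒ b_0 = 11 − 0 − 9 = 2; all invariant factors of ∂_1 are 1 so no torsion. So H_0 ≅ Z^2.
rank ∂_1 = 9, rank ∂_2 = 13 ⇒ b_1 = 22 − 9 − 13 = 0; all invariant factors of ∂_2 are 1 so no torsion. So H_1 ≅ 0.
rank ∂_2 = 13, rank ∂_3 = 4 ⇒ b_2 = 18 − 13 − 4 = 1; all invariant factors of ∂_3 are 1 so no torsion. So H_2 ≅ Z.
rank ∂_3 = 4, rank ∂_4 = 0 ⇒ b_3 = 5 − 4 − 0 = 1. So H_3 ≅ Z.

H_0 ≅ Z^2,  H_1 = 0,  H_2 ≅ Z,  H_3 ≅ Z.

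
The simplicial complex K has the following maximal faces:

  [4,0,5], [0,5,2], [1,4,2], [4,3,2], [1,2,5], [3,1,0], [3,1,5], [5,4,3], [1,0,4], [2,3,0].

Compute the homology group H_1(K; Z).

H_1 = Z_2.

Take the total order 0 < 1 < 2 < 3 < 4 < 5 on the vertex set. Then K (dimension 2) consists of the simplices:

  0-simplices (6): [0], [1], [2], [3], [4], [5]
  1-simplices (15): [0,1], [0,2], [0,3], [0,4], [0,5], [1,2], [1,3], [1,4], [1,5], [2,3], [2,4], [2,5], [3,4], [3,5], [4,5]
  2-simplices (10): [0,1,3], [0,1,4], [0,2,3], [0,2,5], [0,4,5], [1,2,4], [1,2,5], [1,3,5], [2,3,4], [3,4,5]

Hence C_0 ≅ Z^6, C_1 ≅ Z^15, C_2 ≅ Z^10.

The boundary map ∂_1: C_1 → C_0 sends each edge [p,q] (with p < q) to q − p.
As a 6×15 matrix over Z this has rank 5, with invariant factors (1,1,1,1,1).

The boundary map ∂_2: C_2 → C_1 maps a triangle to the signed sum of its edges. For instance
  ∂[1,2,4] = [2,4] − [1,4] + [1,2],
  ∂[0,4,5] = [4,5] − [0,5] + [0,4].
This gives a 15×10 integer matrix of rank 10; reducing to Smith normal form yields diagonal entries (1,1,1,1,1,1,1,1,1,2).

Reading off H_k = ker ∂_k / im ∂_{k+1}:

  H_1: rank ker ∂_1 − rank ∂_2 = (15 − 5) − 10 = 0, and ∂_2 has invariant factor 2 > 1, so H_1 ≅ Z_2.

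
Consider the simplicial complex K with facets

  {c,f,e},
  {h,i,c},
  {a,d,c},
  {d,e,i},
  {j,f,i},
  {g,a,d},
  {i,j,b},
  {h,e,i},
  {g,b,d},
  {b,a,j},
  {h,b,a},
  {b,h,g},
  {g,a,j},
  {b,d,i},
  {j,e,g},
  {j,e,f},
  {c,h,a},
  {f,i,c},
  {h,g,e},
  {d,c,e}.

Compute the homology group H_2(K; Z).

Take the total order a < b < c < d < e < f < g < h < i < j on the vertex set. Then K (dimension 2) consists of the simplices:

  0-simplices (10): a, b, c, d, e, f, g, h, i, j
  1-simplices (30): ab, ac, ad, ag, ah, aj, bd, bg, bh, bi, bj, cd, ce, cf, ch, ci, de, dg, di, ef, eg, eh, ei, ej, fi, fj, gh, gj, hi, ij
  2-simplices (20): abh, abj, acd, ach, adg, agj, bdg, bdi, bgh, bij, cde, cef, cfi, chi, dei, efj, egh, egj, ehi, fij

giving chain groups C_0 ≅ Z^10, C_1 ≅ Z^30, C_2 ≅ Z^20.

∂_1: C_1 → C_0 sends each edge [p,q] (with p < q) to q − p. For instance
  ∂gj = j − g.
The 10×30 boundary matrix has rank 9 and Smith normal form diag(1,1,1,1,1,1,1,1,1).

∂_2: C_2 → C_1 acts by ∂[p,q,r] = [q,r] − [p,r] + [p,q]. For instance
  ∂adg = dg − ag + ad,
  ∂ach = ch − ah + ac.
The 30×20 boundary matrix has rank 20 and Smith normal form diag(1,1,1,1,1,1,1,1,1,1,1,1,1,1,1,1,1,1,1,2).

Computing H_k = (kernel of ∂_k) / (image of ∂_{k+1}):

  H_2: rank ker ∂_2 − rank ∂_3 = (20 − 20) − 0 = 0, and there is no ∂_3, so H_2 = 0.

H_2 = 0.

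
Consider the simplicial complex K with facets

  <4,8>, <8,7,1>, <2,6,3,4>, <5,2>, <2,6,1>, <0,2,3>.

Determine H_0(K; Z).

Take the total order 0 < 1 < 2 < 3 < 4 < 5 < 6 < 7 < 8 on the vertex set. Then K (dimension 3) consists of the simplices:

  0-simplices (9): [0], [1], [2], [3], [4], [5], [6], [7], [8]
  1-simplices (15): [0,2], [0,3], [1,2], [1,6], [1,7], [1,8], [2,3], [2,4], [2,5], [2,6], [3,4], [3,6], [4,6], [4,8], [7,8]
  2-simplices (7): [0,2,3], [1,2,6], [1,7,8], [2,3,4], [2,3,6], [2,4,6], [3,4,6]
  3-simplices (1): [2,3,4,6]

giving chain groups C_0 ≅ Z^9, C_1 ≅ Z^15, C_2 ≅ Z^7, C_3 ≅ Z^1.

Boundary ∂_1: C_1 → C_0 is given by ∂[p,q] = [q] − [p].
The 9×15 boundary matrix has rank 8 and Smith normal form diag(1,1,1,1,1,1,1,1).

∂_2: C_2 → C_1 maps a triangle to the signed sum of its edges. For instance
  ∂[1,7,8] = [7,8] − [1,8] + [1,7],
  ∂[2,3,6] = [3,6] − [2,6] + [2,3].
As a 15×7 matrix over Z this has rank 6, with invariant factors (1,1,1,1,1,1).

The boundary map ∂_3: C_3 → C_2 sends each 3-simplex σ to the alternating sum Σ_i (−1)^i (σ with its i-th vertex removed). For instance
  ∂[2,3,4,6] = [3,4,6] − [2,4,6] + [2,3,6] − [2,3,4].
As a 7×1 matrix over Z this has rank 1, with invariant factors (1).

Computing H_k = (kernel of ∂_k) / (image of ∂_{k+1}):

  H_0: rank C_0 − rank ∂_1 = 9 − 8 = 1, and the invariant factors of ∂_1 are all 1, so H_0 ≅ Z.

H_0 = Z.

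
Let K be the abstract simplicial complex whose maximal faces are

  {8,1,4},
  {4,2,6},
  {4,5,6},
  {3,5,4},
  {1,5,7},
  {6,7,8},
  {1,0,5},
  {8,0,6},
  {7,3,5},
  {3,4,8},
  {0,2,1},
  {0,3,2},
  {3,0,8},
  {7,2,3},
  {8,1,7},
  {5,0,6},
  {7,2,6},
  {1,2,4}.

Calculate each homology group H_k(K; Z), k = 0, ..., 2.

We work with the vertex ordering 0 < 1 < 2 < 3 < 4 < 5 < 6 < 7 < 8. The simplices of K, each written with vertices in increasing order, are:

  0-simplices (9): [0], [1], [2], [3], [4], [5], [6], [7], [8]
  1-simplices (27): (27 of them)
  2-simplices (18): [0,1,2], [0,1,5], [0,2,3], [0,3,8], [0,5,6], [0,6,8], [1,2,4], [1,4,8], [1,5,7], [1,7,8], [2,3,7], [2,4,6], [2,6,7], [3,4,5], [3,4,8], [3,5,7], [4,5,6], [6,7,8]

Hence C_0 ≅ Z^9, C_1 ≅ Z^27, C_2 ≅ Z^18.

Boundary ∂_1: C_1 → C_0 maps an edge to its endpoints' difference, ∂[p,q] = q − p. For instance
  ∂[2,4] = [4] − [2].
The resulting 9×27 matrix has rank 8, and its Smith normal form has invariant factors (1,1,1,1,1,1,1,1).

∂_2: C_2 → C_1 maps a triangle to the signed sum of its edges. For instance
  ∂[1,5,7] = [5,7] − [1,7] + [1,5],
  ∂[2,4,6] = [4,6] − [2,6] + [2,4].
The resulting 27×18 matrix has rank 17, and its Smith normal form has invariant factors (1,1,1,1,1,1,1,1,1,1,1,1,1,1,1,1,1).

Reading off H_k = ker ∂_k / im ∂_{k+1}:

  H_0: rank C_0 − rank ∂_1 = 9 − 8 = 1, and the invariant factors of ∂_1 are all 1, so H_0 ≅ Z.
  H_1: rank ker ∂_1 − rank ∂_2 = (27 − 8) − 17 = 2, and the invariant factors of ∂_2 are all 1, so H_1 ≅ Z^2.
  H_2: rank ker ∂_2 − rank ∂_3 = (18 − 17) − 0 = 1, and there is no ∂_3, so H_2 ≅ Z.

(K is a triangulation of the torus T^2.)

H_0 ≅ Z,  H_1 ≅ Z^2,  H_2 ≅ Z.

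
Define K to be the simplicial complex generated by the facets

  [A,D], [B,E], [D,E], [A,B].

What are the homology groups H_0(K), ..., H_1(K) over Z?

We work with the vertex ordering A < B < D < E. The simplices of K, each written with vertices in increasing order, are:

  0-simplices (4): A, B, D, E
  1-simplices (4): AB, AD, BE, DE

Hence C_0 ≅ Z^4, C_1 ≅ Z^4.

∂_1: C_1 → C_0 sends each edge [p,q] (with p < q) to q − p.
As a 4×4 matrix over Z this has rank 3, with invariant factors (1,1,1).

From H_k ≅ ker(∂_k) / im(∂_{k+1}) we obtain:

  H_0: rank C_0 − rank ∂_1 = 4 − 3 = 1, and the invariant factors of ∂_1 are all 1, so H_0 = Z.
  H_1: rank ker ∂_1 − rank ∂_2 = (4 − 3) − 0 = 1, and there is no ∂_2, so H_1 = Z.

As a check, the Euler characteristic is 4 − 4 = 0, which agrees with 1 − 1 = 0.
(K is a triangulation of the circle S^1.)

H_0 = Z,  H_1 = Z.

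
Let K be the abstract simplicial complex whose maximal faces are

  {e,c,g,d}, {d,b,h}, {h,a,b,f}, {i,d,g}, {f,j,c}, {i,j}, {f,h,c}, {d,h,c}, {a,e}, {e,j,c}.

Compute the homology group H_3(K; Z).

We work with the vertex ordering a < b < c < d < e < f < g < h < i < j. The simplices of K, each written with vertices in increasing order, are:

  0-simplices (10): a, b, c, d, e, f, g, h, i, j
  1-simplices (23): ab, ae, af, ah, bd, bf, bh, cd, ce, cf, cg, ch, cj, de, dg, dh, di, eg, ej, fh, fj, gi, ij
  2-simplices (14): abf, abh, afh, bdh, bfh, cde, cdg, cdh, ceg, cej, cfh, cfj, deg, dgi
  3-simplices (2): abfh, cdeg

so the chain groups are C_0 ≅ Z^10, C_1 ≅ Z^23, C_2 ≅ Z^14, C_3 ≅ Z^2.

Boundary ∂_1: C_1 → C_0 maps an edge to its endpoints' difference, ∂[p,q] = q − p.
The resulting 10×23 matrix has rank 9, and its Smith normal form has invariant factors (1,1,1,1,1,1,1,1,1).

∂_2: C_2 → C_1 sends each 2-simplex [p,q,r] to [q,r] − [p,r] + [p,q]. For instance
  ∂bdh = dh − bh + bd,
  ∂afh = fh − ah + af.
The resulting 23×14 matrix has rank 12, and its Smith normal form has invariant factors (1,1,1,1,1,1,1,1,1,1,1,1).

Boundary ∂_3: C_3 → C_2 sends each 3-simplex σ to the alternating sum Σ_i (−1)^i (σ with its i-th vertex removed). For instance
  ∂abfh = bfh − afh + abh − abf,
  ∂cdeg = deg − ceg + cdg − cde.
The 14×2 boundary matrix has rank 2 and Smith normal form diag(1,1).

Reading off H_k = ker ∂_k / im ∂_{k+1}:

  H_3: rank ker ∂_3 − rank ∂_4 = (2 − 2) − 0 = 0, and there is no ∂_4, so H_3 ≅ 0.

H_3 ≅ 0.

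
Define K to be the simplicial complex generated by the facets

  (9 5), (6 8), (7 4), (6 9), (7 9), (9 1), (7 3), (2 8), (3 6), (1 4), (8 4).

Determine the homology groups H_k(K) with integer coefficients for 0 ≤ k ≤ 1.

H_0 ≅ Z,  H_1 ≅ Z^3.

Order the vertices as 1 < 2 < 3 < 4 < 5 < 6 < 7 < 8 < 9. Listing each simplex with vertices in this order, K has dimension 1 with simplices:

  0-simplices (9): [1], [2], [3], [4], [5], [6], [7], [8], [9]
  1-simplices (11): [1,4], [1,9], [2,8], [3,6], [3,7], [4,7], [4,8], [5,9], [6,8], [6,9], [7,9]

Hence C_0 ≅ Z^9, C_1 ≅ Z^11.

The boundary map ∂_1: C_1 → C_0 sends each edge [p,q] (with p < q) to q − p.
As a 9×11 matrix over Z this has rank 8, with invariant factors (1,1,1,1,1,1,1,1).

Reading off H_k = ker ∂_k / im ∂_{k+1}:

  H_0: rank C_0 − rank ∂_1 = 9 − 8 = 1, and the invariant factors of ∂_1 are all 1, so H_0 = Z.
  H_1: rank ker ∂_1 − rank ∂_2 = (11 − 8) − 0 = 3, and there is no ∂_2, so H_1 = Z^3.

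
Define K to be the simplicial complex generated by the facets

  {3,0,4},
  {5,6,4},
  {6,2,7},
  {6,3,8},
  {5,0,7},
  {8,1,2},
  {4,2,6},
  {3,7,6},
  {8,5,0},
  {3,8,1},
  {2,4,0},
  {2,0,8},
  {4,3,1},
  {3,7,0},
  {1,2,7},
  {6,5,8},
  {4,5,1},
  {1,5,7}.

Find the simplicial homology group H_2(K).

We work with the vertex ordering 0 < 1 < 2 < 3 < 4 < 5 < 6 < 7 < 8. The simplices of K, each written with vertices in increasing order, are:

  0-simplices (9): [0], [1], [2], [3], [4], [5], [6], [7], [8]
  1-simplices (27): (27 of them)
  2-simplices (18): [0,2,4], [0,2,8], [0,3,4], [0,3,7], [0,5,7], [0,5,8], [1,2,7], [1,2,8], [1,3,4], [1,3,8], [1,4,5], [1,5,7], [2,4,6], [2,6,7], [3,6,7], [3,6,8], [4,5,6], [5,6,8]

so the chain groups are C_0 ≅ Z^9, C_1 ≅ Z^27, C_2 ≅ Z^18.

The boundary map ∂_1: C_1 → C_0 sends each edge [p,q] (with p < q) to q − p. For instance
  ∂[5,6] = [6] − [5].
As a 9×27 matrix over Z this has rank 8, with invariant factors (1,1,1,1,1,1,1,1).

∂_2: C_2 → C_1 acts by ∂[p,q,r] = [q,r] − [p,r] + [p,q]. For instance
  ∂[5,6,8] = [6,8] − [5,8] + [5,6],
  ∂[1,3,8] = [3,8] − [1,8] + [1,3].
As a 27×18 matrix over Z this has rank 17, with invariant factors (1,1,1,1,1,1,1,1,1,1,1,1,1,1,1,1,1).

Reading off H_k = ker ∂_k / im ∂_{k+1}:

  H_2: rank ker ∂_2 − rank ∂_3 = (18 − 17) − 0 = 1, and there is no ∂_3, so H_2 = Z.

(K is a triangulation of the torus T^2.)

H_2 = Z.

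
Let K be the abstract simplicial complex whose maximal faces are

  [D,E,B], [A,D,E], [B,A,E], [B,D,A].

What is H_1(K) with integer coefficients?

Fix the vertex order A < B < D < E and write every simplex with vertices in increasing order. Then dim K = 2 and the simplices of K are:

  0-simplices (4): A, B, D, E
  1-simplices (6): AB, AD, AE, BD, BE, DE
  2-simplices (4): ABD, ABE, ADE, BDE

so the chain groups are C_0 ≅ Z^4, C_1 ≅ Z^6, C_2 ≅ Z^4.

∂_1: C_1 → C_0 sends each edge [p,q] (with p < q) to q − p.
The resulting 4×6 matrix has rank 3, and its Smith normal form has invariant factors (1,1,1).

Boundary ∂_2: C_2 → C_1 sends each 2-simplex [p,q,r] to [q,r] − [p,r] + [p,q]. For instance
  ∂ABE = BE − AE + AB,
  ∂ADE = DE − AE + AD.
The 6×4 boundary matrix has rank 3 and Smith normal form diag(1,1,1).

Reading off H_k = ker ∂_k / im ∂_{k+1}:

  H_1: rank ker ∂_1 − rank ∂_2 = (6 − 3) − 3 = 0, and the invariant factors of ∂_2 are all 1, so H_1 ≅ 0.

(K is a triangulation of the 2-sphere S^2.)

H_1 ≅ 0.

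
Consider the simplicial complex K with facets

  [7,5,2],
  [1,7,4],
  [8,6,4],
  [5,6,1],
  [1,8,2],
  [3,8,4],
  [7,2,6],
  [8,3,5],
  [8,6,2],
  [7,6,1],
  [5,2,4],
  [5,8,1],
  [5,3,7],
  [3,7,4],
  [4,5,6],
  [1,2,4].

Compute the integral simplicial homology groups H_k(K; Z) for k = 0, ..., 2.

We work with the vertex ordering 1 < 2 < 3 < 4 < 5 < 6 < 7 < 8. The simplices of K, each written with vertices in increasing order, are:

  0-simplices (8): [1], [2], [3], [4], [5], [6], [7], [8]
  1-simplices (24): (24 of them)
  2-simplices (16): [1,2,4], [1,2,8], [1,4,7], [1,5,6], [1,5,8], [1,6,7], [2,4,5], [2,5,7], [2,6,7], [2,6,8], [3,4,7], [3,4,8], [3,5,7], [3,5,8], [4,5,6], [4,6,8]

so the chain groups are C_0 ≅ Z^8, C_1 ≅ Z^24, C_2 ≅ Z^16.

∂_1: C_1 → C_0 sends each edge [p,q] (with p < q) to q − p.
As a 8×24 matrix over Z this has rank 7, with invariant factors (1,1,1,1,1,1,1).

Boundary ∂_2: C_2 → C_1 maps a triangle to the signed sum of its edges. For instance
  ∂[1,5,6] = [5,6] − [1,6] + [1,5],
  ∂[4,5,6] = [5,6] − [4,6] + [4,5].
This gives a 24×16 integer matrix of rank 15; reducing to Smith normal form yields diagonal entries (1,1,1,1,1,1,1,1,1,1,1,1,1,1,1).

Computing H_k = (kernel of ∂_k) / (image of ∂_{k+1}):

  H_0: rank C_0 − rank ∂_1 = 8 − 7 = 1, and the invariant factors of ∂_1 are all 1, so H_0 ≅ Z.
  H_1: rank ker ∂_1 − rank ∂_2 = (24 − 7) − 15 = 2, and the invariant factors of ∂_2 are all 1, so H_1 ≅ Z^2.
  H_2: rank ker ∂_2 − rank ∂_3 = (16 − 15) − 0 = 1, and there is no ∂_3, so H_2 ≅ Z.

H_0 ≅ Z,  H_1 ≅ Z^2,  H_2 ≅ Z.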